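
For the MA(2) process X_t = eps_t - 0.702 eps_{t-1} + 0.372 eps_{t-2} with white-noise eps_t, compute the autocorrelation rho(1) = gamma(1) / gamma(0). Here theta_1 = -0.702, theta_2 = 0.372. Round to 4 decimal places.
\rho(1) = -0.5905

For an MA(q) process with theta_0 = 1, the autocovariance is
  gamma(k) = sigma^2 * sum_{i=0..q-k} theta_i * theta_{i+k},
and rho(k) = gamma(k) / gamma(0). Sigma^2 cancels.
  numerator   = (1)*(-0.702) + (-0.702)*(0.372) = -0.963144.
  denominator = (1)^2 + (-0.702)^2 + (0.372)^2 = 1.631188.
  rho(1) = -0.963144 / 1.631188 = -0.5905.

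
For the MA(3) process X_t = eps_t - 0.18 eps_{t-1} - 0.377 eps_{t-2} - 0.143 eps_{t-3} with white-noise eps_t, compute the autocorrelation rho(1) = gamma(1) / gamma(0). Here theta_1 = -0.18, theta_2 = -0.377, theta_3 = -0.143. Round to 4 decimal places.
\rho(1) = -0.0487

For an MA(q) process with theta_0 = 1, the autocovariance is
  gamma(k) = sigma^2 * sum_{i=0..q-k} theta_i * theta_{i+k},
and rho(k) = gamma(k) / gamma(0). Sigma^2 cancels.
  numerator   = (1)*(-0.18) + (-0.18)*(-0.377) + (-0.377)*(-0.143) = -0.058229.
  denominator = (1)^2 + (-0.18)^2 + (-0.377)^2 + (-0.143)^2 = 1.194978.
  rho(1) = -0.058229 / 1.194978 = -0.0487.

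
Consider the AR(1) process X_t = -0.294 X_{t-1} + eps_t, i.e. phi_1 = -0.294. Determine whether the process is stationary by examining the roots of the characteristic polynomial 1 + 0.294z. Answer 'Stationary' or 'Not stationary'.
\text{Stationary}

The AR(p) characteristic polynomial is P(z) = 1 + 0.294z.
Stationarity requires all roots to lie outside the unit circle, i.e. |z| > 1 for every root.
This is linear in z: 1 + (0.294) z = 0  =>  z = -1/(0.294) = -3.401361,  |z| = 3.401361.
Moduli of all roots: 3.4014.
All moduli strictly greater than 1? Yes.
Verdict: Stationary.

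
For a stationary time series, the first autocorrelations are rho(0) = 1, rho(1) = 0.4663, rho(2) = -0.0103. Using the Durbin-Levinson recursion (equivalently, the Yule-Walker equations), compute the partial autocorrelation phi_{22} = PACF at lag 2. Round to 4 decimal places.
\phi_{22} = -0.2910

The PACF at lag k is phi_{kk}, the last component of the solution
to the Yule-Walker system G_k phi = r_k where
  (G_k)_{ij} = rho(|i - j|), (r_k)_i = rho(i), i,j = 1..k.
Equivalently, Durbin-Levinson gives phi_{kk} iteratively:
  phi_{11} = rho(1)
  phi_{kk} = [rho(k) - sum_{j=1..k-1} phi_{k-1,j} rho(k-j)]
            / [1 - sum_{j=1..k-1} phi_{k-1,j} rho(j)],
  phi_{k,j} = phi_{k-1,j} - phi_{kk} phi_{k-1,k-j},  j = 1..k-1.
Step k = 1:
  phi_11 = rho(1) = 0.4663.
Step k = 2:
  phi_22 = [rho(2) - phi_11 rho(1)] / [1 - phi_11 rho(1)] = [-0.0103 - (0.4663)(0.4663)] / [1 - (0.4663)(0.4663)]
         = -0.22773569 / 0.78256431 = -0.291.
Therefore phi_{22} = -0.2910.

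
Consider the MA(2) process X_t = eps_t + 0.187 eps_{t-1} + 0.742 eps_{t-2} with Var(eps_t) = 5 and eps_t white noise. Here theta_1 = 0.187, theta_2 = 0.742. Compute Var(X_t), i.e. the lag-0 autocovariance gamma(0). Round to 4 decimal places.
\gamma(0) = 7.9277

For an MA(q) process X_t = eps_t + sum_i theta_i eps_{t-i} with
Var(eps_t) = sigma^2, the variance is
  gamma(0) = sigma^2 * (1 + sum_i theta_i^2).
  sum_i theta_i^2 = (0.187)^2 + (0.742)^2 = 0.034969 + 0.550564 = 0.585533.
  gamma(0) = 5 * (1 + 0.585533) = 5 * 1.585533 = 7.927665, which rounds to 7.9277.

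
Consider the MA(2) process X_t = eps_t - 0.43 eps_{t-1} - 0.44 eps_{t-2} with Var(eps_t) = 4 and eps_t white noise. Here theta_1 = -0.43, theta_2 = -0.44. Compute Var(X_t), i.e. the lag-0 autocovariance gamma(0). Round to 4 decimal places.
\gamma(0) = 5.5140

For an MA(q) process X_t = eps_t + sum_i theta_i eps_{t-i} with
Var(eps_t) = sigma^2, the variance is
  gamma(0) = sigma^2 * (1 + sum_i theta_i^2).
  sum_i theta_i^2 = (-0.43)^2 + (-0.44)^2 = 0.1849 + 0.1936 = 0.3785.
  gamma(0) = 4 * (1 + 0.3785) = 4 * 1.3785 = 5.514, which rounds to 5.5140.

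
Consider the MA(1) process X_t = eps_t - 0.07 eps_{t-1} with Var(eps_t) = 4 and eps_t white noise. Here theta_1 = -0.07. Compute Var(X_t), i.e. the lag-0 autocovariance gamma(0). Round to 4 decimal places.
\gamma(0) = 4.0196

For an MA(q) process X_t = eps_t + sum_i theta_i eps_{t-i} with
Var(eps_t) = sigma^2, the variance is
  gamma(0) = sigma^2 * (1 + sum_i theta_i^2).
  sum_i theta_i^2 = (-0.07)^2 = 0.0049.
  gamma(0) = 4 * (1 + 0.0049) = 4 * 1.0049 = 4.0196.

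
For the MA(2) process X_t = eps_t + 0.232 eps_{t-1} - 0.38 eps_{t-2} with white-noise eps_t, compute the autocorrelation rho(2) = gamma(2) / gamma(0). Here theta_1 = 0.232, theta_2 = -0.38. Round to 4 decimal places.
\rho(2) = -0.3171

For an MA(q) process with theta_0 = 1, the autocovariance is
  gamma(k) = sigma^2 * sum_{i=0..q-k} theta_i * theta_{i+k},
and rho(k) = gamma(k) / gamma(0). Sigma^2 cancels.
  numerator   = (1)*(-0.38) = -0.38.
  denominator = (1)^2 + (0.232)^2 + (-0.38)^2 = 1.198224.
  rho(2) = -0.38 / 1.198224 = -0.3171.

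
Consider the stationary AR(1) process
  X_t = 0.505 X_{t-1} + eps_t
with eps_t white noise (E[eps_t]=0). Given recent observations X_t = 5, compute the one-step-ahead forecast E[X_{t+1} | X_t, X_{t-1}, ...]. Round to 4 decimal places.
E[X_{t+1} \mid \mathcal F_t] = 2.5250

For an AR(p) model X_t = c + sum_i phi_i X_{t-i} + eps_t, the
one-step-ahead conditional mean is
  E[X_{t+1} | X_t, ...] = c + sum_i phi_i X_{t+1-i}.
Substitute known values:
  E[X_{t+1} | ...] = (0.505) * (5)
                   = 2.5250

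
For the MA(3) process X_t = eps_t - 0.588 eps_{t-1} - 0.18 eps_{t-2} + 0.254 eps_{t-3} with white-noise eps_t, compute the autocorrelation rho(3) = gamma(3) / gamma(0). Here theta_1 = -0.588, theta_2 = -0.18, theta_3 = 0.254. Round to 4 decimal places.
\rho(3) = 0.1761

For an MA(q) process with theta_0 = 1, the autocovariance is
  gamma(k) = sigma^2 * sum_{i=0..q-k} theta_i * theta_{i+k},
and rho(k) = gamma(k) / gamma(0). Sigma^2 cancels.
  numerator   = (1)*(0.254) = 0.254.
  denominator = (1)^2 + (-0.588)^2 + (-0.18)^2 + (0.254)^2 = 1.44266.
  rho(3) = 0.254 / 1.44266 = 0.1761.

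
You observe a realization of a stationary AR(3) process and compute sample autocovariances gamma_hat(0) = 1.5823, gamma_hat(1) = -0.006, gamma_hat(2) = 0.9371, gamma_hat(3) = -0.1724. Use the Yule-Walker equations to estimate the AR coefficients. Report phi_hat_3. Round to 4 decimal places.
\hat\phi_{3} = -0.1629

The Yule-Walker equations for an AR(p) process read, in matrix form,
  Gamma_p phi = r_p,   with   (Gamma_p)_{ij} = gamma(|i - j|),
                       (r_p)_i = gamma(i),   i,j = 1..p.
Substitute the sample gammas (Toeplitz matrix and right-hand side of size 3):
  Gamma_p = [[1.5823, -0.006, 0.9371], [-0.006, 1.5823, -0.006], [0.9371, -0.006, 1.5823]]
  r_p     = [-0.006, 0.9371, -0.1724]
Written out (R1..R3):
  (R1) 1.5823 phi_1 - 0.006 phi_2 + 0.9371 phi_3 = -0.006
  (R2) -0.006 phi_1 + 1.5823 phi_2 - 0.006 phi_3 = 0.9371
  (R3) 0.9371 phi_1 - 0.006 phi_2 + 1.5823 phi_3 = -0.1724
Gaussian elimination:
  R2 <- R2 - (-0.006/1.5823) R1 = R2 - (-0.003792) R1:  1.582277 phi_2 - 0.002447 phi_3 = 0.937077
  R3 <- R3 - (0.9371/1.5823) R1 = R3 - (0.592239) R1:  -0.002447 phi_2 + 1.027313 phi_3 = -0.168847
  R3 <- R3 - (-0.002447/1.582277) R2 = R3 - (-0.001546) R2:  1.027309 phi_3 = -0.167398
Back-substitution:
  phi_hat_3 = -0.167398 / 1.027309 = -0.162948
  phi_hat_2 = (0.937077 - (-0.002447)(-0.162948)) / 1.582277 = 0.591981
  phi_hat_1 = (-0.006 - (-0.006)(0.591981) - (0.9371)(-0.162948)) / 1.5823 = 0.094957
So phi_hat = [0.0950, 0.5920, -0.1629].
Therefore phi_hat_3 = -0.1629.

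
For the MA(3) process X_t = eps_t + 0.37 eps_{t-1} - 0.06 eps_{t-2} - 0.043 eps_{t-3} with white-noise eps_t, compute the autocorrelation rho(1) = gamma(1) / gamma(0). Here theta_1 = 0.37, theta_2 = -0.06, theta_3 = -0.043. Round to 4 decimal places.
\rho(1) = 0.3067

For an MA(q) process with theta_0 = 1, the autocovariance is
  gamma(k) = sigma^2 * sum_{i=0..q-k} theta_i * theta_{i+k},
and rho(k) = gamma(k) / gamma(0). Sigma^2 cancels.
  numerator   = (1)*(0.37) + (0.37)*(-0.06) + (-0.06)*(-0.043) = 0.35038.
  denominator = (1)^2 + (0.37)^2 + (-0.06)^2 + (-0.043)^2 = 1.142349.
  rho(1) = 0.35038 / 1.142349 = 0.3067.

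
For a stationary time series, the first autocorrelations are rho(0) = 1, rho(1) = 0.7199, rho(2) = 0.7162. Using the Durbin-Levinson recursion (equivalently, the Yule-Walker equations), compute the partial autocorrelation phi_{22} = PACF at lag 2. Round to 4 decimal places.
\phi_{22} = 0.4109

The PACF at lag k is phi_{kk}, the last component of the solution
to the Yule-Walker system G_k phi = r_k where
  (G_k)_{ij} = rho(|i - j|), (r_k)_i = rho(i), i,j = 1..k.
Equivalently, Durbin-Levinson gives phi_{kk} iteratively:
  phi_{11} = rho(1)
  phi_{kk} = [rho(k) - sum_{j=1..k-1} phi_{k-1,j} rho(k-j)]
            / [1 - sum_{j=1..k-1} phi_{k-1,j} rho(j)],
  phi_{k,j} = phi_{k-1,j} - phi_{kk} phi_{k-1,k-j},  j = 1..k-1.
Step k = 1:
  phi_11 = rho(1) = 0.7199.
Step k = 2:
  phi_22 = [rho(2) - phi_11 rho(1)] / [1 - phi_11 rho(1)] = [0.7162 - (0.7199)(0.7199)] / [1 - (0.7199)(0.7199)]
         = 0.19794399 / 0.48174399 = 0.4109.
Therefore phi_{22} = 0.4109.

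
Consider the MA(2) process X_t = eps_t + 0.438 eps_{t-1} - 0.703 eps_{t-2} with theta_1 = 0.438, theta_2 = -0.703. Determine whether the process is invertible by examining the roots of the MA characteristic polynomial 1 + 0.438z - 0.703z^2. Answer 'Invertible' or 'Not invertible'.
\text{Not invertible}

The MA(q) characteristic polynomial is P(z) = 1 + 0.438z - 0.703z^2.
Invertibility requires all roots to lie outside the unit circle, i.e. |z| > 1 for every root.
Set 1 + (0.438) z + (-0.703) z^2 = 0, i.e. a z^2 + b z + c = 0 with a = -0.703, b = 0.438, c = 1.
Discriminant D = b^2 - 4ac = (0.438)^2 - 4*(-0.703)*1 = 0.191844 - (-2.812) = 3.003844.
D >= 0, so the roots are real: z = (-b +/- sqrt(D)) / (2a) = (-0.438 +/- 1.73316) / (-1.406).
  z_1 = (-0.438 + 1.73316) / (-1.406) = -0.9212,   |z_1| = 0.9212.
  z_2 = (-0.438 - 1.73316) / (-1.406) = 1.5442,   |z_2| = 1.5442.
Moduli of all roots: 0.9212, 1.5442.
All moduli strictly greater than 1? No.
Verdict: Not invertible.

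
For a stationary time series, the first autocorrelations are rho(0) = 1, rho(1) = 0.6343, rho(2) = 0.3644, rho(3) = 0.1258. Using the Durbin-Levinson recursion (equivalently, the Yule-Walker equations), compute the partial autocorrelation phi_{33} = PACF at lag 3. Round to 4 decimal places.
\phi_{33} = -0.1340

The PACF at lag k is phi_{kk}, the last component of the solution
to the Yule-Walker system G_k phi = r_k where
  (G_k)_{ij} = rho(|i - j|), (r_k)_i = rho(i), i,j = 1..k.
Equivalently, Durbin-Levinson gives phi_{kk} iteratively:
  phi_{11} = rho(1)
  phi_{kk} = [rho(k) - sum_{j=1..k-1} phi_{k-1,j} rho(k-j)]
            / [1 - sum_{j=1..k-1} phi_{k-1,j} rho(j)],
  phi_{k,j} = phi_{k-1,j} - phi_{kk} phi_{k-1,k-j},  j = 1..k-1.
Step k = 1:
  phi_11 = rho(1) = 0.6343.
Step k = 2:
  phi_22 = [rho(2) - phi_11 rho(1)] / [1 - phi_11 rho(1)] = [0.3644 - (0.6343)(0.6343)] / [1 - (0.6343)(0.6343)]
         = -0.03793649 / 0.59766351 = -0.063475.
  Update: phi_21 = phi_11 - phi_22 phi_11 = 0.6343 - (-0.063475)(0.6343) = 0.674562.
Step k = 3:
  phi_33 = [rho(3) - phi_21 rho(2) - phi_22 rho(1)] / [1 - phi_21 rho(1) - phi_22 rho(2)]
    numerator   = 0.1258 - (0.674562)(0.3644) - (-0.063475)(0.6343) = -0.07974841
    denominator = 1 - (0.674562)(0.6343) - (-0.063475)(0.3644) = 0.5952555
  phi_33 = -0.07974841 / 0.5952555 = -0.134.
Therefore phi_{33} = -0.1340.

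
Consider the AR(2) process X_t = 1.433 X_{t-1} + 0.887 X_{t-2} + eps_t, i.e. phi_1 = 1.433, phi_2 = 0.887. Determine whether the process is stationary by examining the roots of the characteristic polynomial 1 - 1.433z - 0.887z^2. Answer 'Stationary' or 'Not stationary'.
\text{Not stationary}

The AR(p) characteristic polynomial is P(z) = 1 - 1.433z - 0.887z^2.
Stationarity requires all roots to lie outside the unit circle, i.e. |z| > 1 for every root.
Set 1 + (-1.433) z + (-0.887) z^2 = 0, i.e. a z^2 + b z + c = 0 with a = -0.887, b = -1.433, c = 1.
Discriminant D = b^2 - 4ac = (-1.433)^2 - 4*(-0.887)*1 = 2.053489 - (-3.548) = 5.601489.
D >= 0, so the roots are real: z = (-b +/- sqrt(D)) / (2a) = (1.433 +/- 2.366747) / (-1.774).
  z_1 = (1.433 + 2.366747) / (-1.774) = -2.1419,   |z_1| = 2.1419.
  z_2 = (1.433 - 2.366747) / (-1.774) = 0.5264,   |z_2| = 0.5264.
Moduli of all roots: 2.1419, 0.5264.
All moduli strictly greater than 1? No.
Verdict: Not stationary.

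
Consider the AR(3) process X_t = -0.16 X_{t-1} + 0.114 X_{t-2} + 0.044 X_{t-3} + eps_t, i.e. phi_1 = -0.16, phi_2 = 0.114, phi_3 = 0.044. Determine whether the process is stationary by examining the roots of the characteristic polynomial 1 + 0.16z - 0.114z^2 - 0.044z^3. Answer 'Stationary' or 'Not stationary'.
\text{Stationary}

The AR(p) characteristic polynomial is P(z) = 1 + 0.16z - 0.114z^2 - 0.044z^3.
Stationarity requires all roots to lie outside the unit circle, i.e. |z| > 1 for every root.
Degree 3: look for a simple real root z0 first, then factor out (1 - z/z0) and solve the remaining quadratic.
Testing z0 = 2.5: P(2.5) = 1 + (0.16)(2.5) + (-0.114)(2.5)^2 + (-0.044)(2.5)^3
  = 1 + (0.4) + (-0.7125) + (-0.6875) = 0.  So z_0 = 2.5 is a root, |z_0| = 2.5.
Divide out the factor (1 - 0.4 z) = (1 - z/z0) (since 1/z0 = 0.4):
  P(z) = (1 - 0.4 z)(1 + (0.56) z + (0.11) z^2)
  [check: z-coef 0.56 - (0.4) = 0.16; z^2-coef 0.11 - (0.4)(0.56) = -0.114; z^3-coef -(0.4)(0.11) = -0.044.]
Remaining roots from the quadratic factor 1 + (0.56) z + (0.11) z^2:
  Set 1 + (0.56) z + (0.11) z^2 = 0, i.e. a z^2 + b z + c = 0 with a = 0.11, b = 0.56, c = 1.
  Discriminant D = b^2 - 4ac = (0.56)^2 - 4*(0.11)*1 = 0.3136 - (0.44) = -0.1264.
  D < 0, so the roots are the complex-conjugate pair z = (-b +/- i sqrt(-D)) / (2a) = -2.5455 +/- 1.616i.
  For a conjugate pair |z|^2 = z * conj(z) = (product of roots) = c/a = 1/(0.11) = 9.090909, so |z| = sqrt(9.090909) = 3.0151 for both roots.
Moduli of all roots: 2.5000, 3.0151, 3.0151.
All moduli strictly greater than 1? Yes.
Verdict: Stationary.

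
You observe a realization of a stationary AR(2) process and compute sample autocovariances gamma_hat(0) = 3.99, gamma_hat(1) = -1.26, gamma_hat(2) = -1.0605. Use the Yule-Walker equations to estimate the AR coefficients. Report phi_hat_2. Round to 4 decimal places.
\hat\phi_{2} = -0.4060

The Yule-Walker equations for an AR(p) process read, in matrix form,
  Gamma_p phi = r_p,   with   (Gamma_p)_{ij} = gamma(|i - j|),
                       (r_p)_i = gamma(i),   i,j = 1..p.
Substitute the sample gammas (Toeplitz matrix and right-hand side of size 2):
  Gamma_p = [[3.99, -1.26], [-1.26, 3.99]]
  r_p     = [-1.26, -1.0605]
Written out:
  3.99 phi_1 - 1.26 phi_2 = -1.26
  -1.26 phi_1 + 3.99 phi_2 = -1.0605
Solve by Cramer's rule:
  det = gamma(0)^2 - gamma(1)^2 = (3.99)^2 - (-1.26)^2 = 15.9201 - 1.5876 = 14.3325
  phi_hat_1 = [gamma(1) gamma(0) - gamma(1) gamma(2)] / det = [(-1.26)(3.99) - (-1.26)(-1.0605)] / 14.3325 = -6.36363 / 14.3325 = -0.444
  phi_hat_2 = [gamma(0) gamma(2) - gamma(1)^2] / det = [(3.99)(-1.0605) - (-1.26)^2] / 14.3325 = -5.818995 / 14.3325 = -0.406
So phi_hat = [-0.4440, -0.4060].
Therefore phi_hat_2 = -0.4060.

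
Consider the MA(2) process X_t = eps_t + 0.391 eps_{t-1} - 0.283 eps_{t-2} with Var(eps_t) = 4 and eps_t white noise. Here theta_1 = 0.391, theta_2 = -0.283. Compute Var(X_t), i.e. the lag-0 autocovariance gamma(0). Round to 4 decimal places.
\gamma(0) = 4.9319

For an MA(q) process X_t = eps_t + sum_i theta_i eps_{t-i} with
Var(eps_t) = sigma^2, the variance is
  gamma(0) = sigma^2 * (1 + sum_i theta_i^2).
  sum_i theta_i^2 = (0.391)^2 + (-0.283)^2 = 0.152881 + 0.080089 = 0.23297.
  gamma(0) = 4 * (1 + 0.23297) = 4 * 1.23297 = 4.93188, which rounds to 4.9319.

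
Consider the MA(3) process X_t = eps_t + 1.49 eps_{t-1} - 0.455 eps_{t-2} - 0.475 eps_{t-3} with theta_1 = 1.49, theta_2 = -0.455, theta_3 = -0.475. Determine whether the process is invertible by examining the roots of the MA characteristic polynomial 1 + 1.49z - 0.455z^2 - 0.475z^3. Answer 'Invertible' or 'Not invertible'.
\text{Not invertible}

The MA(q) characteristic polynomial is P(z) = 1 + 1.49z - 0.455z^2 - 0.475z^3.
Invertibility requires all roots to lie outside the unit circle, i.e. |z| > 1 for every root.
Degree 3: look for a simple real root z0 first, then factor out (1 - z/z0) and solve the remaining quadratic.
Testing z0 = -2: P(-2) = 1 + (1.49)(-2) + (-0.455)(-2)^2 + (-0.475)(-2)^3
  = 1 + (-2.98) + (-1.82) + (3.8) = 0.  So z_0 = -2 is a root, |z_0| = 2.
Divide out the factor (1 + 0.5 z) = (1 - z/z0) (since 1/z0 = -0.5):
  P(z) = (1 + 0.5 z)(1 + (0.99) z + (-0.95) z^2)
  [check: z-coef 0.99 - (-0.5) = 1.49; z^2-coef -0.95 - (-0.5)(0.99) = -0.455; z^3-coef -(-0.5)(-0.95) = -0.475.]
Remaining roots from the quadratic factor 1 + (0.99) z + (-0.95) z^2:
  Set 1 + (0.99) z + (-0.95) z^2 = 0, i.e. a z^2 + b z + c = 0 with a = -0.95, b = 0.99, c = 1.
  Discriminant D = b^2 - 4ac = (0.99)^2 - 4*(-0.95)*1 = 0.9801 - (-3.8) = 4.7801.
  D >= 0, so the roots are real: z = (-b +/- sqrt(D)) / (2a) = (-0.99 +/- 2.186344) / (-1.9).
    z_1 = (-0.99 + 2.186344) / (-1.9) = -0.6297,   |z_1| = 0.6297.
    z_2 = (-0.99 - 2.186344) / (-1.9) = 1.6718,   |z_2| = 1.6718.
Moduli of all roots: 2.0000, 0.6297, 1.6718.
All moduli strictly greater than 1? No.
Verdict: Not invertible.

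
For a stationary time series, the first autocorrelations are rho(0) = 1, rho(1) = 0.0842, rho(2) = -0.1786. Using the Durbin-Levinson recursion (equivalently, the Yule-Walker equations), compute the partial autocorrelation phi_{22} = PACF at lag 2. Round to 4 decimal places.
\phi_{22} = -0.1870

The PACF at lag k is phi_{kk}, the last component of the solution
to the Yule-Walker system G_k phi = r_k where
  (G_k)_{ij} = rho(|i - j|), (r_k)_i = rho(i), i,j = 1..k.
Equivalently, Durbin-Levinson gives phi_{kk} iteratively:
  phi_{11} = rho(1)
  phi_{kk} = [rho(k) - sum_{j=1..k-1} phi_{k-1,j} rho(k-j)]
            / [1 - sum_{j=1..k-1} phi_{k-1,j} rho(j)],
  phi_{k,j} = phi_{k-1,j} - phi_{kk} phi_{k-1,k-j},  j = 1..k-1.
Step k = 1:
  phi_11 = rho(1) = 0.0842.
Step k = 2:
  phi_22 = [rho(2) - phi_11 rho(1)] / [1 - phi_11 rho(1)] = [-0.1786 - (0.0842)(0.0842)] / [1 - (0.0842)(0.0842)]
         = -0.18568964 / 0.99291036 = -0.187.
Therefore phi_{22} = -0.1870.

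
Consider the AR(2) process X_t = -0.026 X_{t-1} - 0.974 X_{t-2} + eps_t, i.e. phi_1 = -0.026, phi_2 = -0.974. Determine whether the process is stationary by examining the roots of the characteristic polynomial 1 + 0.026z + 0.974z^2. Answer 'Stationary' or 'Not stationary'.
\text{Stationary}

The AR(p) characteristic polynomial is P(z) = 1 + 0.026z + 0.974z^2.
Stationarity requires all roots to lie outside the unit circle, i.e. |z| > 1 for every root.
Set 1 + (0.026) z + (0.974) z^2 = 0, i.e. a z^2 + b z + c = 0 with a = 0.974, b = 0.026, c = 1.
Discriminant D = b^2 - 4ac = (0.026)^2 - 4*(0.974)*1 = 0.000676 - (3.896) = -3.895324.
D < 0, so the roots are the complex-conjugate pair z = (-b +/- i sqrt(-D)) / (2a) = -0.0133 +/- 1.0132i.
For a conjugate pair |z|^2 = z * conj(z) = (product of roots) = c/a = 1/(0.974) = 1.026694, so |z| = sqrt(1.026694) = 1.0133 for both roots.
Moduli of all roots: 1.0133, 1.0133.
All moduli strictly greater than 1? Yes.
Verdict: Stationary.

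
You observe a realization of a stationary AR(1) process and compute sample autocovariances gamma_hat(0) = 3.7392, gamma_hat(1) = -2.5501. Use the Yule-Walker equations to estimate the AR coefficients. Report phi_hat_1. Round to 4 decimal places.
\hat\phi_{1} = -0.6820

The Yule-Walker equations for an AR(p) process read, in matrix form,
  Gamma_p phi = r_p,   with   (Gamma_p)_{ij} = gamma(|i - j|),
                       (r_p)_i = gamma(i),   i,j = 1..p.
Substitute the sample gammas (Toeplitz matrix and right-hand side of size 1):
  Gamma_p = [[3.7392]]
  r_p     = [-2.5501]
With p = 1 this is the single equation gamma(0) phi_1 = gamma(1):
  phi_hat_1 = gamma(1) / gamma(0) = -2.5501 / 3.7392 = -0.6820.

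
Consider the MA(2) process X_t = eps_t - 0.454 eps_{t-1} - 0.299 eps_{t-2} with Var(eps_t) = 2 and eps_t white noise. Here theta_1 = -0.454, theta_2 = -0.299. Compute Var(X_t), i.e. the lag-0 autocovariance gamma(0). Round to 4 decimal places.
\gamma(0) = 2.5910

For an MA(q) process X_t = eps_t + sum_i theta_i eps_{t-i} with
Var(eps_t) = sigma^2, the variance is
  gamma(0) = sigma^2 * (1 + sum_i theta_i^2).
  sum_i theta_i^2 = (-0.454)^2 + (-0.299)^2 = 0.206116 + 0.089401 = 0.295517.
  gamma(0) = 2 * (1 + 0.295517) = 2 * 1.295517 = 2.591034, which rounds to 2.5910.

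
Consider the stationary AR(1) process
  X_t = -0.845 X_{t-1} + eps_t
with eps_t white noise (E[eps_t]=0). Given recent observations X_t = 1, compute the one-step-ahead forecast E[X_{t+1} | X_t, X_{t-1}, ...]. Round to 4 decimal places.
E[X_{t+1} \mid \mathcal F_t] = -0.8450

For an AR(p) model X_t = c + sum_i phi_i X_{t-i} + eps_t, the
one-step-ahead conditional mean is
  E[X_{t+1} | X_t, ...] = c + sum_i phi_i X_{t+1-i}.
Substitute known values:
  E[X_{t+1} | ...] = (-0.845) * (1)
                   = -0.8450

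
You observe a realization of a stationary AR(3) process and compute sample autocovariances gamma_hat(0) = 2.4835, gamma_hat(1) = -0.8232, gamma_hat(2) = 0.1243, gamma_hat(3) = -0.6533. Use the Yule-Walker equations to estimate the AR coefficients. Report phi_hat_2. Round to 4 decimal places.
\hat\phi_{2} = -0.1740

The Yule-Walker equations for an AR(p) process read, in matrix form,
  Gamma_p phi = r_p,   with   (Gamma_p)_{ij} = gamma(|i - j|),
                       (r_p)_i = gamma(i),   i,j = 1..p.
Substitute the sample gammas (Toeplitz matrix and right-hand side of size 3):
  Gamma_p = [[2.4835, -0.8232, 0.1243], [-0.8232, 2.4835, -0.8232], [0.1243, -0.8232, 2.4835]]
  r_p     = [-0.8232, 0.1243, -0.6533]
Written out (R1..R3):
  (R1) 2.4835 phi_1 - 0.8232 phi_2 + 0.1243 phi_3 = -0.8232
  (R2) -0.8232 phi_1 + 2.4835 phi_2 - 0.8232 phi_3 = 0.1243
  (R3) 0.1243 phi_1 - 0.8232 phi_2 + 2.4835 phi_3 = -0.6533
Gaussian elimination:
  R2 <- R2 - (-0.8232/2.4835) R1 = R2 - (-0.331468) R1:  2.210636 phi_2 - 0.781999 phi_3 = -0.148564
  R3 <- R3 - (0.1243/2.4835) R1 = R3 - (0.05005) R1:  -0.781999 phi_2 + 2.477279 phi_3 = -0.612099
  R3 <- R3 - (-0.781999/2.210636) R2 = R3 - (-0.353744) R2:  2.200652 phi_3 = -0.664652
Back-substitution:
  phi_hat_3 = -0.664652 / 2.200652 = -0.302025
  phi_hat_2 = (-0.148564 - (-0.781999)(-0.302025)) / 2.210636 = -0.174044
  phi_hat_1 = (-0.8232 - (-0.8232)(-0.174044) - (0.1243)(-0.302025)) / 2.4835 = -0.374041
So phi_hat = [-0.3740, -0.1740, -0.3020].
Therefore phi_hat_2 = -0.1740.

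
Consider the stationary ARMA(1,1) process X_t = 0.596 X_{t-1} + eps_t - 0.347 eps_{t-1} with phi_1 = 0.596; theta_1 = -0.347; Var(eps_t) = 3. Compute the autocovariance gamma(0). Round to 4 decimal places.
\gamma(0) = 3.2885

Multiply the model equation by X_{t-k} and take expectations. With theta_0 = psi_0 = 1 and psi_j the MA(infinity) weights, this gives
  gamma(k) - sum_i phi_i gamma(k-i) = c_k,
  c_k = sigma^2 * sum_{j=k..q} theta_j psi_{j-k}   (c_k = 0 for k > q),
using gamma(-m) = gamma(m).
psi-weights needed (psi_j = theta_j + sum_i phi_i psi_{j-i}):
  psi_1 = theta_1 + phi_1 = -0.347 + (0.596) = 0.249
Right-hand sides:
  c_0 = sigma^2 (1 + theta_1 psi_1) = 3 * (1 + (-0.347)(0.249)) = 3 * 0.913597 = 2.740791
  c_1 = sigma^2 theta_1 = 3 * (-0.347) = -1.041
  c_2 = 0
Equations for k = 0 and k = 1 (AR order 1):
  gamma(0) = phi_1 gamma(1) + c_0
  gamma(1) = phi_1 gamma(0) + c_1
Substituting the second into the first: gamma(0) (1 - phi_1^2) = c_0 + phi_1 c_1, so
  gamma(0) = (c_0 + phi_1 c_1) / (1 - phi_1^2) = (2.740791 + (0.596)(-1.041)) / (1 - (0.596)^2) = 2.120355 / 0.644784 = 3.288473.
Therefore gamma(0) = 3.2885 (to 4 decimal places).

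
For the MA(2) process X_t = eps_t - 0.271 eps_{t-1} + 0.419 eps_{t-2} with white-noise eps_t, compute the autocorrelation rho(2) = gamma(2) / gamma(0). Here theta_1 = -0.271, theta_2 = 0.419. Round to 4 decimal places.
\rho(2) = 0.3355

For an MA(q) process with theta_0 = 1, the autocovariance is
  gamma(k) = sigma^2 * sum_{i=0..q-k} theta_i * theta_{i+k},
and rho(k) = gamma(k) / gamma(0). Sigma^2 cancels.
  numerator   = (1)*(0.419) = 0.419.
  denominator = (1)^2 + (-0.271)^2 + (0.419)^2 = 1.249002.
  rho(2) = 0.419 / 1.249002 = 0.3355.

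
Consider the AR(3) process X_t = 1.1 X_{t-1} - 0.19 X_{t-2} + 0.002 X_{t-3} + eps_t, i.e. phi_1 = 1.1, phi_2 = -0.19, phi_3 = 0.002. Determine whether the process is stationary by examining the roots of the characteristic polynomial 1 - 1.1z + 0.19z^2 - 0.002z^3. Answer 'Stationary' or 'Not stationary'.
\text{Stationary}

The AR(p) characteristic polynomial is P(z) = 1 - 1.1z + 0.19z^2 - 0.002z^3.
Stationarity requires all roots to lie outside the unit circle, i.e. |z| > 1 for every root.
Degree 3: look for a simple real root z0 first, then factor out (1 - z/z0) and solve the remaining quadratic.
Testing z0 = 5: P(5) = 1 + (-1.1)(5) + (0.19)(5)^2 + (-0.002)(5)^3
  = 1 + (-5.5) + (4.75) + (-0.25) = 0.  So z_0 = 5 is a root, |z_0| = 5.
Divide out the factor (1 - 0.2 z) = (1 - z/z0) (since 1/z0 = 0.2):
  P(z) = (1 - 0.2 z)(1 + (-0.9) z + (0.01) z^2)
  [check: z-coef -0.9 - (0.2) = -1.1; z^2-coef 0.01 - (0.2)(-0.9) = 0.19; z^3-coef -(0.2)(0.01) = -0.002.]
Remaining roots from the quadratic factor 1 + (-0.9) z + (0.01) z^2:
  Set 1 + (-0.9) z + (0.01) z^2 = 0, i.e. a z^2 + b z + c = 0 with a = 0.01, b = -0.9, c = 1.
  Discriminant D = b^2 - 4ac = (-0.9)^2 - 4*(0.01)*1 = 0.81 - (0.04) = 0.77.
  D >= 0, so the roots are real: z = (-b +/- sqrt(D)) / (2a) = (0.9 +/- 0.877496) / (0.02).
    z_1 = (0.9 + 0.877496) / (0.02) = 88.8748,   |z_1| = 88.8748.
    z_2 = (0.9 - 0.877496) / (0.02) = 1.1252,   |z_2| = 1.1252.
Moduli of all roots: 5.0000, 88.8748, 1.1252.
All moduli strictly greater than 1? Yes.
Verdict: Stationary.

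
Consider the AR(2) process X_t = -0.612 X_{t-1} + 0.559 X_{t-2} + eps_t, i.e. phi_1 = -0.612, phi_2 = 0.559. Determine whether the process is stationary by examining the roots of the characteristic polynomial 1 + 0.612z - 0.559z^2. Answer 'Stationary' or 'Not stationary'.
\text{Not stationary}

The AR(p) characteristic polynomial is P(z) = 1 + 0.612z - 0.559z^2.
Stationarity requires all roots to lie outside the unit circle, i.e. |z| > 1 for every root.
Set 1 + (0.612) z + (-0.559) z^2 = 0, i.e. a z^2 + b z + c = 0 with a = -0.559, b = 0.612, c = 1.
Discriminant D = b^2 - 4ac = (0.612)^2 - 4*(-0.559)*1 = 0.374544 - (-2.236) = 2.610544.
D >= 0, so the roots are real: z = (-b +/- sqrt(D)) / (2a) = (-0.612 +/- 1.615718) / (-1.118).
  z_1 = (-0.612 + 1.615718) / (-1.118) = -0.8978,   |z_1| = 0.8978.
  z_2 = (-0.612 - 1.615718) / (-1.118) = 1.9926,   |z_2| = 1.9926.
Moduli of all roots: 0.8978, 1.9926.
All moduli strictly greater than 1? No.
Verdict: Not stationary.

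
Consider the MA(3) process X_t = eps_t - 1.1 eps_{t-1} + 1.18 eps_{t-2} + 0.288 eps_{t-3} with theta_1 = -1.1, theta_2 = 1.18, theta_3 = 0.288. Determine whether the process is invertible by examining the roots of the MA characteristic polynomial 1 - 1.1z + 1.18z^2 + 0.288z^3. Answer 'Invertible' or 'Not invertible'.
\text{Not invertible}

The MA(q) characteristic polynomial is P(z) = 1 - 1.1z + 1.18z^2 + 0.288z^3.
Invertibility requires all roots to lie outside the unit circle, i.e. |z| > 1 for every root.
Degree 3: look for a simple real root z0 first, then factor out (1 - z/z0) and solve the remaining quadratic.
Testing z0 = -5: P(-5) = 1 + (-1.1)(-5) + (1.18)(-5)^2 + (0.288)(-5)^3
  = 1 + (5.5) + (29.5) + (-36) = 0.  So z_0 = -5 is a root, |z_0| = 5.
Divide out the factor (1 + 0.2 z) = (1 - z/z0) (since 1/z0 = -0.2):
  P(z) = (1 + 0.2 z)(1 + (-1.3) z + (1.44) z^2)
  [check: z-coef -1.3 - (-0.2) = -1.1; z^2-coef 1.44 - (-0.2)(-1.3) = 1.18; z^3-coef -(-0.2)(1.44) = 0.288.]
Remaining roots from the quadratic factor 1 + (-1.3) z + (1.44) z^2:
  Set 1 + (-1.3) z + (1.44) z^2 = 0, i.e. a z^2 + b z + c = 0 with a = 1.44, b = -1.3, c = 1.
  Discriminant D = b^2 - 4ac = (-1.3)^2 - 4*(1.44)*1 = 1.69 - (5.76) = -4.07.
  D < 0, so the roots are the complex-conjugate pair z = (-b +/- i sqrt(-D)) / (2a) = 0.4514 +/- 0.7005i.
  For a conjugate pair |z|^2 = z * conj(z) = (product of roots) = c/a = 1/(1.44) = 0.694444, so |z| = sqrt(0.694444) = 0.8333 for both roots.
Moduli of all roots: 5.0000, 0.8333, 0.8333.
All moduli strictly greater than 1? No.
Verdict: Not invertible.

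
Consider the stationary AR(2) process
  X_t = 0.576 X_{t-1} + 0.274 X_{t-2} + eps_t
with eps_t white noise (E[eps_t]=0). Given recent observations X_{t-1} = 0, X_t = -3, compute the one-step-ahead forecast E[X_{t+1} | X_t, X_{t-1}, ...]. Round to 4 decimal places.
E[X_{t+1} \mid \mathcal F_t] = -1.7280

For an AR(p) model X_t = c + sum_i phi_i X_{t-i} + eps_t, the
one-step-ahead conditional mean is
  E[X_{t+1} | X_t, ...] = c + sum_i phi_i X_{t+1-i}.
Substitute known values:
  E[X_{t+1} | ...] = (0.576) * (-3) + (0.274) * (0)
                   = -1.7280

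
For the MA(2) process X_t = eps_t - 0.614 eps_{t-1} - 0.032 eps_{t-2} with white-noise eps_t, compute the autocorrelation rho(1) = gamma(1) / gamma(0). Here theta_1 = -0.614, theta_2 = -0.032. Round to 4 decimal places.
\rho(1) = -0.4313

For an MA(q) process with theta_0 = 1, the autocovariance is
  gamma(k) = sigma^2 * sum_{i=0..q-k} theta_i * theta_{i+k},
and rho(k) = gamma(k) / gamma(0). Sigma^2 cancels.
  numerator   = (1)*(-0.614) + (-0.614)*(-0.032) = -0.594352.
  denominator = (1)^2 + (-0.614)^2 + (-0.032)^2 = 1.37802.
  rho(1) = -0.594352 / 1.37802 = -0.4313.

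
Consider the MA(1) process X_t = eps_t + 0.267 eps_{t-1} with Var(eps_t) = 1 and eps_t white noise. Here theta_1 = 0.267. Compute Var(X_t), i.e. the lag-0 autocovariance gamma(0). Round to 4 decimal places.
\gamma(0) = 1.0713

For an MA(q) process X_t = eps_t + sum_i theta_i eps_{t-i} with
Var(eps_t) = sigma^2, the variance is
  gamma(0) = sigma^2 * (1 + sum_i theta_i^2).
  sum_i theta_i^2 = (0.267)^2 = 0.071289.
  gamma(0) = 1 * (1 + 0.071289) = 1 * 1.071289 = 1.071289, which rounds to 1.0713.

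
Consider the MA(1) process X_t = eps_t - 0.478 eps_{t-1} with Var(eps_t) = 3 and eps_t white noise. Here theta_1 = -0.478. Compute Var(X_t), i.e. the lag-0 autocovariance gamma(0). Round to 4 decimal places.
\gamma(0) = 3.6855

For an MA(q) process X_t = eps_t + sum_i theta_i eps_{t-i} with
Var(eps_t) = sigma^2, the variance is
  gamma(0) = sigma^2 * (1 + sum_i theta_i^2).
  sum_i theta_i^2 = (-0.478)^2 = 0.228484.
  gamma(0) = 3 * (1 + 0.228484) = 3 * 1.228484 = 3.685452, which rounds to 3.6855.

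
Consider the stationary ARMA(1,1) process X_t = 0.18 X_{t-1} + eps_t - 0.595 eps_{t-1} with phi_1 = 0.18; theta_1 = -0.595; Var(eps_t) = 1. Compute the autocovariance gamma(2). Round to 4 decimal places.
\gamma(2) = -0.0689

Multiply the model equation by X_{t-k} and take expectations. With theta_0 = psi_0 = 1 and psi_j the MA(infinity) weights, this gives
  gamma(k) - sum_i phi_i gamma(k-i) = c_k,
  c_k = sigma^2 * sum_{j=k..q} theta_j psi_{j-k}   (c_k = 0 for k > q),
using gamma(-m) = gamma(m).
psi-weights needed (psi_j = theta_j + sum_i phi_i psi_{j-i}):
  psi_1 = theta_1 + phi_1 = -0.595 + (0.18) = -0.415
Right-hand sides:
  c_0 = sigma^2 (1 + theta_1 psi_1) = 1 * (1 + (-0.595)(-0.415)) = 1 * 1.246925 = 1.246925
  c_1 = sigma^2 theta_1 = 1 * (-0.595) = -0.595
  c_2 = 0
Equations for k = 0 and k = 1 (AR order 1):
  gamma(0) = phi_1 gamma(1) + c_0
  gamma(1) = phi_1 gamma(0) + c_1
Substituting the second into the first: gamma(0) (1 - phi_1^2) = c_0 + phi_1 c_1, so
  gamma(0) = (c_0 + phi_1 c_1) / (1 - phi_1^2) = (1.246925 + (0.18)(-0.595)) / (1 - (0.18)^2) = 1.139825 / 0.9676 = 1.177992.
  gamma(1) = phi_1 gamma(0) + c_1 = (0.18)(1.177992) + (-0.595) = -0.382961.
For k = 2 (> q): gamma(2) = phi_1 gamma(1) = (0.18)(-0.382961) = -0.068933.
Therefore gamma(2) = -0.0689 (to 4 decimal places).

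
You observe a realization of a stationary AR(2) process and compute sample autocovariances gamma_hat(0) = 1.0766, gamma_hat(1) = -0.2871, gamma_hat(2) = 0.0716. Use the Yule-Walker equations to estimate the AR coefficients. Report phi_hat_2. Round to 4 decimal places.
\hat\phi_{2} = -0.0050

The Yule-Walker equations for an AR(p) process read, in matrix form,
  Gamma_p phi = r_p,   with   (Gamma_p)_{ij} = gamma(|i - j|),
                       (r_p)_i = gamma(i),   i,j = 1..p.
Substitute the sample gammas (Toeplitz matrix and right-hand side of size 2):
  Gamma_p = [[1.0766, -0.2871], [-0.2871, 1.0766]]
  r_p     = [-0.2871, 0.0716]
Written out:
  1.0766 phi_1 - 0.2871 phi_2 = -0.2871
  -0.2871 phi_1 + 1.0766 phi_2 = 0.0716
Solve by Cramer's rule:
  det = gamma(0)^2 - gamma(1)^2 = (1.0766)^2 - (-0.2871)^2 = 1.15906756 - 0.08242641 = 1.07664115
  phi_hat_1 = [gamma(1) gamma(0) - gamma(1) gamma(2)] / det = [(-0.2871)(1.0766) - (-0.2871)(0.0716)] / 1.07664115 = -0.2885355 / 1.07664115 = -0.268
  phi_hat_2 = [gamma(0) gamma(2) - gamma(1)^2] / det = [(1.0766)(0.0716) - (-0.2871)^2] / 1.07664115 = -0.00534185 / 1.07664115 = -0.005
So phi_hat = [-0.2680, -0.0050].
Therefore phi_hat_2 = -0.0050.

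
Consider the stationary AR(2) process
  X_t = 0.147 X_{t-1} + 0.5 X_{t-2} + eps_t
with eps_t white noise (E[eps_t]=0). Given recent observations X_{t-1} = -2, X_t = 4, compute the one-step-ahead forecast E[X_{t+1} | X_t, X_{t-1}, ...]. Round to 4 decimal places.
E[X_{t+1} \mid \mathcal F_t] = -0.4120

For an AR(p) model X_t = c + sum_i phi_i X_{t-i} + eps_t, the
one-step-ahead conditional mean is
  E[X_{t+1} | X_t, ...] = c + sum_i phi_i X_{t+1-i}.
Substitute known values:
  E[X_{t+1} | ...] = (0.147) * (4) + (0.5) * (-2)
                   = -0.4120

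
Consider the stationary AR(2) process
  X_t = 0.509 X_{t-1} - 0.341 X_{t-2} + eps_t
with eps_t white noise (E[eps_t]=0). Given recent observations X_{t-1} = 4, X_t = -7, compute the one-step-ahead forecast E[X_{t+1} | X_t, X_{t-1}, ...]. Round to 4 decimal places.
E[X_{t+1} \mid \mathcal F_t] = -4.9270

For an AR(p) model X_t = c + sum_i phi_i X_{t-i} + eps_t, the
one-step-ahead conditional mean is
  E[X_{t+1} | X_t, ...] = c + sum_i phi_i X_{t+1-i}.
Substitute known values:
  E[X_{t+1} | ...] = (0.509) * (-7) + (-0.341) * (4)
                   = -4.9270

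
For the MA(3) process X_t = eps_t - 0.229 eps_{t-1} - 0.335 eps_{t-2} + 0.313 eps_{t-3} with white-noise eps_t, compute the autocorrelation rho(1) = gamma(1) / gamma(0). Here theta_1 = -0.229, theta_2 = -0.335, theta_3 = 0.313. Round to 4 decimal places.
\rho(1) = -0.2037

For an MA(q) process with theta_0 = 1, the autocovariance is
  gamma(k) = sigma^2 * sum_{i=0..q-k} theta_i * theta_{i+k},
and rho(k) = gamma(k) / gamma(0). Sigma^2 cancels.
  numerator   = (1)*(-0.229) + (-0.229)*(-0.335) + (-0.335)*(0.313) = -0.25714.
  denominator = (1)^2 + (-0.229)^2 + (-0.335)^2 + (0.313)^2 = 1.262635.
  rho(1) = -0.25714 / 1.262635 = -0.2037.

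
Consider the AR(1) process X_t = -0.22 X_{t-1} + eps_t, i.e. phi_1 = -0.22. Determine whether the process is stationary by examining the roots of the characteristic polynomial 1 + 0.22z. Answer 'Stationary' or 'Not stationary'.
\text{Stationary}

The AR(p) characteristic polynomial is P(z) = 1 + 0.22z.
Stationarity requires all roots to lie outside the unit circle, i.e. |z| > 1 for every root.
This is linear in z: 1 + (0.22) z = 0  =>  z = -1/(0.22) = -4.545455,  |z| = 4.545455.
Moduli of all roots: 4.5455.
All moduli strictly greater than 1? Yes.
Verdict: Stationary.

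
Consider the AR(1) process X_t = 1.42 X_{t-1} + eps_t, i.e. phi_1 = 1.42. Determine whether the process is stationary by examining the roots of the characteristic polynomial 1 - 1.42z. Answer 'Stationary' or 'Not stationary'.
\text{Not stationary}

The AR(p) characteristic polynomial is P(z) = 1 - 1.42z.
Stationarity requires all roots to lie outside the unit circle, i.e. |z| > 1 for every root.
This is linear in z: 1 + (-1.42) z = 0  =>  z = -1/(-1.42) = 0.704225,  |z| = 0.704225.
Moduli of all roots: 0.7042.
All moduli strictly greater than 1? No.
Verdict: Not stationary.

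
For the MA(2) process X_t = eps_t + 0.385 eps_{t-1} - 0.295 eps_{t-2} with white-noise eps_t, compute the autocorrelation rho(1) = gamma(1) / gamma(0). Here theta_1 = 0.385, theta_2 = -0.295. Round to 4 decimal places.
\rho(1) = 0.2197

For an MA(q) process with theta_0 = 1, the autocovariance is
  gamma(k) = sigma^2 * sum_{i=0..q-k} theta_i * theta_{i+k},
and rho(k) = gamma(k) / gamma(0). Sigma^2 cancels.
  numerator   = (1)*(0.385) + (0.385)*(-0.295) = 0.271425.
  denominator = (1)^2 + (0.385)^2 + (-0.295)^2 = 1.23525.
  rho(1) = 0.271425 / 1.23525 = 0.2197.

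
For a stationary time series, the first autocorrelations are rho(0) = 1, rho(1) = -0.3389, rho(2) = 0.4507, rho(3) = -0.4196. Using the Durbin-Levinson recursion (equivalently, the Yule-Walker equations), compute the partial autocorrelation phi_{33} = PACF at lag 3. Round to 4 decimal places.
\phi_{33} = -0.2590

The PACF at lag k is phi_{kk}, the last component of the solution
to the Yule-Walker system G_k phi = r_k where
  (G_k)_{ij} = rho(|i - j|), (r_k)_i = rho(i), i,j = 1..k.
Equivalently, Durbin-Levinson gives phi_{kk} iteratively:
  phi_{11} = rho(1)
  phi_{kk} = [rho(k) - sum_{j=1..k-1} phi_{k-1,j} rho(k-j)]
            / [1 - sum_{j=1..k-1} phi_{k-1,j} rho(j)],
  phi_{k,j} = phi_{k-1,j} - phi_{kk} phi_{k-1,k-j},  j = 1..k-1.
Step k = 1:
  phi_11 = rho(1) = -0.3389.
Step k = 2:
  phi_22 = [rho(2) - phi_11 rho(1)] / [1 - phi_11 rho(1)] = [0.4507 - (-0.3389)(-0.3389)] / [1 - (-0.3389)(-0.3389)]
         = 0.33584679 / 0.88514679 = 0.379425.
  Update: phi_21 = phi_11 - phi_22 phi_11 = -0.3389 - (0.379425)(-0.3389) = -0.210313.
Step k = 3:
  phi_33 = [rho(3) - phi_21 rho(2) - phi_22 rho(1)] / [1 - phi_21 rho(1) - phi_22 rho(2)]
    numerator   = -0.4196 - (-0.210313)(0.4507) - (0.379425)(-0.3389) = -0.19622486
    denominator = 1 - (-0.210313)(-0.3389) - (0.379425)(0.4507) = 0.75771813
  phi_33 = -0.19622486 / 0.75771813 = -0.259.
Therefore phi_{33} = -0.2590.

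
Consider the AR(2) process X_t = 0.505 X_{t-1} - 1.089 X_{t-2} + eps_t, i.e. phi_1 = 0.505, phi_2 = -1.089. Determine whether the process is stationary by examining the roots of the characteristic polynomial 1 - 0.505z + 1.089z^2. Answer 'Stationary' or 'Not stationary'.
\text{Not stationary}

The AR(p) characteristic polynomial is P(z) = 1 - 0.505z + 1.089z^2.
Stationarity requires all roots to lie outside the unit circle, i.e. |z| > 1 for every root.
Set 1 + (-0.505) z + (1.089) z^2 = 0, i.e. a z^2 + b z + c = 0 with a = 1.089, b = -0.505, c = 1.
Discriminant D = b^2 - 4ac = (-0.505)^2 - 4*(1.089)*1 = 0.255025 - (4.356) = -4.100975.
D < 0, so the roots are the complex-conjugate pair z = (-b +/- i sqrt(-D)) / (2a) = 0.2319 +/- 0.9298i.
For a conjugate pair |z|^2 = z * conj(z) = (product of roots) = c/a = 1/(1.089) = 0.918274, so |z| = sqrt(0.918274) = 0.9583 for both roots.
Moduli of all roots: 0.9583, 0.9583.
All moduli strictly greater than 1? No.
Verdict: Not stationary.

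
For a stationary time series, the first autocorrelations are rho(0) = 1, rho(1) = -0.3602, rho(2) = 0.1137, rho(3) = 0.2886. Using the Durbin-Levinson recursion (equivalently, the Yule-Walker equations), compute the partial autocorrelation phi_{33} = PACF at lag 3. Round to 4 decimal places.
\phi_{33} = 0.3721

The PACF at lag k is phi_{kk}, the last component of the solution
to the Yule-Walker system G_k phi = r_k where
  (G_k)_{ij} = rho(|i - j|), (r_k)_i = rho(i), i,j = 1..k.
Equivalently, Durbin-Levinson gives phi_{kk} iteratively:
  phi_{11} = rho(1)
  phi_{kk} = [rho(k) - sum_{j=1..k-1} phi_{k-1,j} rho(k-j)]
            / [1 - sum_{j=1..k-1} phi_{k-1,j} rho(j)],
  phi_{k,j} = phi_{k-1,j} - phi_{kk} phi_{k-1,k-j},  j = 1..k-1.
Step k = 1:
  phi_11 = rho(1) = -0.3602.
Step k = 2:
  phi_22 = [rho(2) - phi_11 rho(1)] / [1 - phi_11 rho(1)] = [0.1137 - (-0.3602)(-0.3602)] / [1 - (-0.3602)(-0.3602)]
         = -0.01604404 / 0.87025596 = -0.018436.
  Update: phi_21 = phi_11 - phi_22 phi_11 = -0.3602 - (-0.018436)(-0.3602) = -0.366841.
Step k = 3:
  phi_33 = [rho(3) - phi_21 rho(2) - phi_22 rho(1)] / [1 - phi_21 rho(1) - phi_22 rho(2)]
    numerator   = 0.2886 - (-0.366841)(0.1137) - (-0.018436)(-0.3602) = 0.32366913
    denominator = 1 - (-0.366841)(-0.3602) - (-0.018436)(0.1137) = 0.86996017
  phi_33 = 0.32366913 / 0.86996017 = 0.3721.
Therefore phi_{33} = 0.3721.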